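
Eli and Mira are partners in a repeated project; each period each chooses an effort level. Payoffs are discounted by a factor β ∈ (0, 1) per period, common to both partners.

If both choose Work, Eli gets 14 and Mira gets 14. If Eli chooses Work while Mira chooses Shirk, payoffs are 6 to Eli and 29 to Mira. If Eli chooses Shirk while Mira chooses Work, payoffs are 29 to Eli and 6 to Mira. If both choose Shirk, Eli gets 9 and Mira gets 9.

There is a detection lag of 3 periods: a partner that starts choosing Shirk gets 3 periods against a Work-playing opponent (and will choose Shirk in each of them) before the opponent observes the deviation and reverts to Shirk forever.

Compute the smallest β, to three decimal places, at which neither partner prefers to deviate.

A deviator earns 29 for 3 periods, then 9 forever; cooperating earns 14 forever. Multiplying the IC by (1−β):
14 ≥ 29(1−β^3) + 9β^3, so 20·β^3 ≥ 15 and β^3 ≥ 3/4.
β ≥ (3/4)^(1/3) ≈ 0.909.

0.909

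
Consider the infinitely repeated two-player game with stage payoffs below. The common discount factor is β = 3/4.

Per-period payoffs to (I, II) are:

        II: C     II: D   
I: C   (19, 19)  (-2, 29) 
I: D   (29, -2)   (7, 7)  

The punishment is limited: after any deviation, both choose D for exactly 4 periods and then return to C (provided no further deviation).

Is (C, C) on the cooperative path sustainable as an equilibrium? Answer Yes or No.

Yes

A one-shot deviation gives 29 now, then 7 for 4 periods, then back to 19.
Gain from deviating: (29−19) today; loss: (19−7) in each of the next 4 periods.
No-deviation condition: (19−7)(β+…+β^4) ≥ 29−19, i.e. β+…+β^4 ≥ 5/6.
At β = 3/4: β+…+β^4 = 2.0508 ≥ 0.8333.
So cooperation is sustainable.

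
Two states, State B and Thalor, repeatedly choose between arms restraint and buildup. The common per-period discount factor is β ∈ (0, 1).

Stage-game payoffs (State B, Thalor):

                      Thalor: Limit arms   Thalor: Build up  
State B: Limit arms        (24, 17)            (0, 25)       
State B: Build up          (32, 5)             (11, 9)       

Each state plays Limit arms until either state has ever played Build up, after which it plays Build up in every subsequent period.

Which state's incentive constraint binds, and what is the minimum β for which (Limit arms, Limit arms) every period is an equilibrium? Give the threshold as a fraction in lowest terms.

Thalor; β ≥ 1/2

For State B: deviation gain 32−24 = 8, per-period punishment loss 24−11 = 13. IC gives β ≥ 8/21.
For Thalor: gain 8, loss 8 per period, so β ≥ 8/16 = 1/2.
The tighter constraint is Thalor's, so cooperation needs β ≥ 1/2.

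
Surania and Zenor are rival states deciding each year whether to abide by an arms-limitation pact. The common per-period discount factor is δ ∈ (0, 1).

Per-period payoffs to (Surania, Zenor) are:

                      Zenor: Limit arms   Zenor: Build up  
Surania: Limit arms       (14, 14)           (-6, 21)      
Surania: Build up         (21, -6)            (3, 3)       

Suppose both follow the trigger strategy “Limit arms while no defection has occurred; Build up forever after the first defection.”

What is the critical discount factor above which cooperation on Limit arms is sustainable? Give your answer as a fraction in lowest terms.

Cooperation forever yields 14 each period: 14/(1−δ).
Deviating yields 21 once, then 3 forever: 21 + 3δ/(1−δ).
No profitable deviation requires 14/(1−δ) ≥ 21 + 3δ/(1−δ).
Multiplying by (1−δ): 14 ≥ 21(1−δ) + 3δ = 21 − 18δ.
So 18δ ≥ 7, i.e. δ ≥ 7/18.

7/18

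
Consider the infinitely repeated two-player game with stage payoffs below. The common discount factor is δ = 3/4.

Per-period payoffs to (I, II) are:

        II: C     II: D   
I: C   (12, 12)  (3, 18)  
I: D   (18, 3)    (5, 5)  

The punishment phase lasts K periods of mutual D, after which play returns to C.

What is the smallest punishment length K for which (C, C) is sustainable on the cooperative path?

Need Σ_{k=1}^{K} δ^k ≥ (18−12)/(12−5) = 0.8571 at δ = 3/4.
At K = 1 the sum is 0.7500 < 0.8571; at K = 2 it is 1.3125 ≥ 0.8571.
So the minimum punishment length is K = 2.

2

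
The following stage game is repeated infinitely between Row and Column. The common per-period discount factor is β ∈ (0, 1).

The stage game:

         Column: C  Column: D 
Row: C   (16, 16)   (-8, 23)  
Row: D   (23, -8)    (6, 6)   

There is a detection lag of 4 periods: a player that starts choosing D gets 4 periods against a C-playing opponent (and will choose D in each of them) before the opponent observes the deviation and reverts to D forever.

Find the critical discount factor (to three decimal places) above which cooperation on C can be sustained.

0.801

A deviator earns 23 for 4 periods, then 6 forever; cooperating earns 16 forever. Multiplying the IC by (1−β):
16 ≥ 23(1−β^4) + 6β^4, so 17·β^4 ≥ 7 and β^4 ≥ 7/17.
β ≥ (7/17)^(1/4) ≈ 0.801.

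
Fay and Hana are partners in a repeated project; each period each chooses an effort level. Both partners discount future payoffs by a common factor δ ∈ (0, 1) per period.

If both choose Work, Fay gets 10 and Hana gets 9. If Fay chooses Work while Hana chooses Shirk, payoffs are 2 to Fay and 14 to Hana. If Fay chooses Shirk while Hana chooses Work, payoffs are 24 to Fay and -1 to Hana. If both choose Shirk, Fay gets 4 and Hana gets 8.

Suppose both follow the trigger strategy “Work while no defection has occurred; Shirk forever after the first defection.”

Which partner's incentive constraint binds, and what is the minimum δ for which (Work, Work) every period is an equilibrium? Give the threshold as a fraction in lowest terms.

Hana; δ ≥ 5/6

For Fay: deviation gain 24−10 = 14, per-period punishment loss 10−4 = 6. IC gives δ ≥ 14/20 = 7/10.
For Hana: gain 5, loss 1 per period, so δ ≥ 5/6.
The tighter constraint is Hana's, so cooperation needs δ ≥ 5/6.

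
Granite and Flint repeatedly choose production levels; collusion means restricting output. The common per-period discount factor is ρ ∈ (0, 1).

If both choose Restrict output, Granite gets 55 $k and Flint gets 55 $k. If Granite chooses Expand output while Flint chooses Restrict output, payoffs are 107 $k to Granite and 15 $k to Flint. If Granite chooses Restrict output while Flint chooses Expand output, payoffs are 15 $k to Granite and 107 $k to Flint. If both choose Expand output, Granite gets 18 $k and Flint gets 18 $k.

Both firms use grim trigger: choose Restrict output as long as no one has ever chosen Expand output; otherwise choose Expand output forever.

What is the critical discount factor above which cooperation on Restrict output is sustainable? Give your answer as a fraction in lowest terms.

52/89

Cooperation forever yields 55 each period: 55/(1−ρ).
Deviating yields 107 once, then 18 forever: 107 + 18ρ/(1−ρ).
No profitable deviation requires 55/(1−ρ) ≥ 107 + 18ρ/(1−ρ).
Multiplying by (1−ρ): 55 ≥ 107(1−ρ) + 18ρ = 107 − 89ρ.
So 89ρ ≥ 52, i.e. ρ ≥ 52/89.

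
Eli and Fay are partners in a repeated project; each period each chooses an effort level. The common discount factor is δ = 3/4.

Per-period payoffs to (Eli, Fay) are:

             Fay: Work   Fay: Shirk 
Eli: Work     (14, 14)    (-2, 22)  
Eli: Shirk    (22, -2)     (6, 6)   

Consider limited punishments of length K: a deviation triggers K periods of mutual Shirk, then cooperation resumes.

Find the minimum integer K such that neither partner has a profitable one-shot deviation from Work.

Need Σ_{k=1}^{K} δ^k ≥ (22−14)/(14−6) = 1.0000 at δ = 3/4.
At K = 1 the sum is 0.7500 < 1.0000; at K = 2 it is 1.3125 ≥ 1.0000.
So the minimum punishment length is K = 2.

2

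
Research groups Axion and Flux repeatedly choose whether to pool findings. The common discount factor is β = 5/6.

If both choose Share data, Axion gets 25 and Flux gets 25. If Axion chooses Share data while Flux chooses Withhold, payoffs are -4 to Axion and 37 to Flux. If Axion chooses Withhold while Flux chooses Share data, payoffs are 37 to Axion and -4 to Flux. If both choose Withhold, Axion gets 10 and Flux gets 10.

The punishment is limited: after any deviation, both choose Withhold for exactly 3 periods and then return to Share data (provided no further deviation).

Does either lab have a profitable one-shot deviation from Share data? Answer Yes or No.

IC: β+…+β^3 ≥ (37−25)/(25−10) = 4/5.
At β = 5/6: partial sum = 2.1065 ≥ 0.8000. Cooperation sustainable.

No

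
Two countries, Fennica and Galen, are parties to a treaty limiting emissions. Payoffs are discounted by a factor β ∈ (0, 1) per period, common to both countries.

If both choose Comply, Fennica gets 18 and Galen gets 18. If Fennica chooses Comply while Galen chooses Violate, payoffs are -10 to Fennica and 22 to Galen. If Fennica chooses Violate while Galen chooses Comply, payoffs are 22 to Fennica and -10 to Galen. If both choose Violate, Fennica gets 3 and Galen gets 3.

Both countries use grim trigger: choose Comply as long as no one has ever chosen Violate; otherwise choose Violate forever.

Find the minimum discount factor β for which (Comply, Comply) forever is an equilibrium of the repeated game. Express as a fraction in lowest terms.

4/19

One-period gain from deviating is 22 − 18 = 4. The loss is 18 − 3 = 15 in every subsequent period, with present value 15·β/(1−β).
Deviation is unprofitable when 15·β/(1−β) ≥ 4, i.e. β/(1−β) ≥ 4/15.
Equivalently β ≥ 4/(4+15) = 4/19.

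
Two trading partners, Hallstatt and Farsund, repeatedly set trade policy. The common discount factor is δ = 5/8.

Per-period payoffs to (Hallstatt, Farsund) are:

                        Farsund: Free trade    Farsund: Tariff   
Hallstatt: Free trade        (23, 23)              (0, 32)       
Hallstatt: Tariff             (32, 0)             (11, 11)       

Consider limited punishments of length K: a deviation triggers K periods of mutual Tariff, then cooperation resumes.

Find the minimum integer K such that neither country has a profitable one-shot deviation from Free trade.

IC: δ(1−δ^K)/(1−δ) ≥ (32−23)/(23−11) = 3/4.
With δ = 5/8: need 1 − δ^K ≥ 3/4·(1−5/8)/(5/8), i.e. δ^K ≤ 0.5500.
Since (5/8)^1 = 0.6250 and (5/8)^2 = 0.3906, the smallest such K is 2.

2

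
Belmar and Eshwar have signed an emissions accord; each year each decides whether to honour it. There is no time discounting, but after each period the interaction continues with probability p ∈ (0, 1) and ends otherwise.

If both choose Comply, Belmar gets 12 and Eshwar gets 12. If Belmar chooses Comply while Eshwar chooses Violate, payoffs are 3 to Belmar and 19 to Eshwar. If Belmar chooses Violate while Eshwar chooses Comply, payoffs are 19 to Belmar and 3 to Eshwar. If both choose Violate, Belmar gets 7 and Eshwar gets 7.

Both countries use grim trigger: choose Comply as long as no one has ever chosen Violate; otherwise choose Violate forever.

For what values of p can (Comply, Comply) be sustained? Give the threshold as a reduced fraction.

With no time discounting, the continuation probability p plays the role of the discount factor.
Grim-trigger IC: 12/(1−p) ≥ 19 + 7p/(1−p) ⇒ p ≥ (19−12)/(19−7) = 7/12.

7/12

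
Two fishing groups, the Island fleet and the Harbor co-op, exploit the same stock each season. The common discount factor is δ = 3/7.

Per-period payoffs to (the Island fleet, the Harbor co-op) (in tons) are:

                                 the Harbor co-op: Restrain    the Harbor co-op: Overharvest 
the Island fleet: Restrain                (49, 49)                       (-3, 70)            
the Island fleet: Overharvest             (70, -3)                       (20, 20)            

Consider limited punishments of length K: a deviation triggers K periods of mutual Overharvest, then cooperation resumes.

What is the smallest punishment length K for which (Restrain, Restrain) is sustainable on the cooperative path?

4

IC: δ(1−δ^K)/(1−δ) ≥ (70−49)/(49−20) = 21/29.
With δ = 3/7: need 1 − δ^K ≥ 21/29·(1−3/7)/(3/7), i.e. δ^K ≤ 0.0345.
Since (3/7)^3 = 0.0787 and (3/7)^4 = 0.0337, the smallest such K is 4.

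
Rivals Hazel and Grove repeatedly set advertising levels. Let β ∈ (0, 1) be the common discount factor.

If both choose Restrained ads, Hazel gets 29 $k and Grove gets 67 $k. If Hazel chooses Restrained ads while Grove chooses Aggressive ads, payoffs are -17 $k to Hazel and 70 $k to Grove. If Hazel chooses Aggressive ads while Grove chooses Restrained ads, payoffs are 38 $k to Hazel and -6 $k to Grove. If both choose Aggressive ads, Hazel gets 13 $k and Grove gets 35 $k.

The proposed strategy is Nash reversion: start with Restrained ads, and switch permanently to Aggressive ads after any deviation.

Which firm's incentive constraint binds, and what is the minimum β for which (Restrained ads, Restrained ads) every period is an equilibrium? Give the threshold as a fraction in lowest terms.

Hazel; β ≥ 9/25

Hazel's threshold: (38−29)/(38−13) = 9/25.
Grove's threshold: (70−67)/(70−35) = 3/35.
9/25 > 3/35, so Hazel binds and β* = 9/25.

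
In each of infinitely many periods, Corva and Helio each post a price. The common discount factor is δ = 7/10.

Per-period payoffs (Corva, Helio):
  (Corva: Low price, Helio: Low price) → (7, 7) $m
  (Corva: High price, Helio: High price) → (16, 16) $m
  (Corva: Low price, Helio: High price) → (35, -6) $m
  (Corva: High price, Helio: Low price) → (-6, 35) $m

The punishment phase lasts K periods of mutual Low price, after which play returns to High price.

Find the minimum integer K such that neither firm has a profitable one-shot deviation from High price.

7

IC: δ(1−δ^K)/(1−δ) ≥ (35−16)/(16−7) = 19/9.
With δ = 7/10: need 1 − δ^K ≥ 19/9·(1−7/10)/(7/10), i.e. δ^K ≤ 0.0952.
Since (7/10)^6 = 0.1176 and (7/10)^7 = 0.0824, the smallest such K is 7.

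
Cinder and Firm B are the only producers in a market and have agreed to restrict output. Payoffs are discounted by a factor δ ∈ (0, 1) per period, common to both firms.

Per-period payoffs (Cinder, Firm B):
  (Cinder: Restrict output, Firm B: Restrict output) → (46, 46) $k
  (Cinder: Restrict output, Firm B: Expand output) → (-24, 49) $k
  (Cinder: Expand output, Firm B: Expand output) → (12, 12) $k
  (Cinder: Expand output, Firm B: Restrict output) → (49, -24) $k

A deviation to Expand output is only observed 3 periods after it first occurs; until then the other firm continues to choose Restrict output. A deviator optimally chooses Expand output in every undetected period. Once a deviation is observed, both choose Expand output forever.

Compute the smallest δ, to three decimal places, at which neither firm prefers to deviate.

The best deviation is to choose Expand output for all 3 undetected periods, earning 49 each, then 12 forever once detected.
Deviation value: 49(1−δ^3)/(1−δ) + 12δ^3/(1−δ); cooperation value: 46/(1−δ).
IC: 46 ≥ 49(1−δ^3) + 12δ^3 = 49 − 37δ^3.
So δ^3 ≥ 3/37, giving δ ≥ (3/37)^(1/3) ≈ 0.433.

0.433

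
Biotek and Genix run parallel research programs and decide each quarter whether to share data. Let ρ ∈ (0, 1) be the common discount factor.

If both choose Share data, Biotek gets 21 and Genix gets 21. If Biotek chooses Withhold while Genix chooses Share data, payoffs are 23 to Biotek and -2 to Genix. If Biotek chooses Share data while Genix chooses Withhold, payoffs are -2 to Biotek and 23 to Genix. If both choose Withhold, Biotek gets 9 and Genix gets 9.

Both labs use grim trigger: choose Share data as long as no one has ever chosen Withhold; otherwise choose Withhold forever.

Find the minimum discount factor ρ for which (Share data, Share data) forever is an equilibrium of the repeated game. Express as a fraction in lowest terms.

Cooperation forever yields 21 each period: 21/(1−ρ).
Deviating yields 23 once, then 9 forever: 23 + 9ρ/(1−ρ).
No profitable deviation requires 21/(1−ρ) ≥ 23 + 9ρ/(1−ρ).
Multiplying by (1−ρ): 21 ≥ 23(1−ρ) + 9ρ = 23 − 14ρ.
So 14ρ ≥ 2, i.e. ρ ≥ 2/14 = 1/7.

1/7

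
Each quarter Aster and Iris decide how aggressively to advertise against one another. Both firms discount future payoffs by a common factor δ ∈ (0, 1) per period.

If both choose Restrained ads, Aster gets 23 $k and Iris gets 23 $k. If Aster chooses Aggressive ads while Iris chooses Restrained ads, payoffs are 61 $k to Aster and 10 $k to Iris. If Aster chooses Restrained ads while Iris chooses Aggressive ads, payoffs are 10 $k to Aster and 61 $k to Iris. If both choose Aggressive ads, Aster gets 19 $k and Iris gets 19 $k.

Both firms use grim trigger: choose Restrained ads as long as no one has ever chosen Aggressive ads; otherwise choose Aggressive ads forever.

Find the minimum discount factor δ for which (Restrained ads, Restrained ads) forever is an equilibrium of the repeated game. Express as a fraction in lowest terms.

19/21

Cooperation forever yields 23 each period: 23/(1−δ).
Deviating yields 61 once, then 19 forever: 61 + 19δ/(1−δ).
No profitable deviation requires 23/(1−δ) ≥ 61 + 19δ/(1−δ).
Multiplying by (1−δ): 23 ≥ 61(1−δ) + 19δ = 61 − 42δ.
So 42δ ≥ 38, i.e. δ ≥ 38/42 = 19/21.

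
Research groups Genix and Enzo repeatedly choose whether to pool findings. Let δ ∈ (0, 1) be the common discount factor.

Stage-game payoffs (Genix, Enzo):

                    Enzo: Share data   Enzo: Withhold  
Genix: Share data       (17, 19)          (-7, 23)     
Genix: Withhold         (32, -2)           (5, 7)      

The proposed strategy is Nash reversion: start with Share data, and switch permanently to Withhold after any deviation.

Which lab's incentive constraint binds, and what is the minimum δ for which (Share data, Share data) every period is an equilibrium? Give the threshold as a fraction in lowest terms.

Genix; δ ≥ 5/9

Genix's threshold: (32−17)/(32−5) = 5/9.
Enzo's threshold: (23−19)/(23−7) = 1/4.
5/9 > 1/4, so Genix binds and δ* = 5/9.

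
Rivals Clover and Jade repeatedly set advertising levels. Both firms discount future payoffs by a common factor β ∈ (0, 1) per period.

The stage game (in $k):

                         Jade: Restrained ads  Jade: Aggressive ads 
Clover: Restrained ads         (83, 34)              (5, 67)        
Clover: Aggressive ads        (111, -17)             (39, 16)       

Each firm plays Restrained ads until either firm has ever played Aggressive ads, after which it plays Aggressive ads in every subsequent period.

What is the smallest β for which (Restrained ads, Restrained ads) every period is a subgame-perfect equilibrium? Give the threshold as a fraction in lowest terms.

Clover's threshold: (111−83)/(111−39) = 7/18.
Jade's threshold: (67−34)/(67−16) = 11/17.
7/18 < 11/17, so Jade binds and β* = 11/17.

11/17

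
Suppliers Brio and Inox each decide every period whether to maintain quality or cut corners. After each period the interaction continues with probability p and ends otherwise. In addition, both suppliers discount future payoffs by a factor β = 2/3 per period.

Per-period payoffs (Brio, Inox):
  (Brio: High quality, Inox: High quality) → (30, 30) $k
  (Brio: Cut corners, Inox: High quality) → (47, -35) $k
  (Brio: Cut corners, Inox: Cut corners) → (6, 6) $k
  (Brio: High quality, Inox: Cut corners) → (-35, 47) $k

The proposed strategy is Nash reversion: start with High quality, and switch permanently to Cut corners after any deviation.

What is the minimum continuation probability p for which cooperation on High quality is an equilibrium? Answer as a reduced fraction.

With continuation probability p and discount β, the effective per-period discount factor is βp.
Grim-trigger IC: βp ≥ (47−30)/(47−6) = 17/41.
So p ≥ (17/41)/(2/3) = 51/82.

51/82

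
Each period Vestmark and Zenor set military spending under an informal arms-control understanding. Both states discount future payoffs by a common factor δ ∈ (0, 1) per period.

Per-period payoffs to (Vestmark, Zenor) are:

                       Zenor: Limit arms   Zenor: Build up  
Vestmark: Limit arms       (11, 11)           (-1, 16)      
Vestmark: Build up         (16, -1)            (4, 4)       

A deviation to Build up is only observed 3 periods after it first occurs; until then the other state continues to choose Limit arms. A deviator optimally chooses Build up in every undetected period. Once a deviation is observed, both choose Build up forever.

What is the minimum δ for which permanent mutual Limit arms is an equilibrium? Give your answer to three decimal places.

0.747

A deviator earns 16 for 3 periods, then 4 forever; cooperating earns 11 forever. Multiplying the IC by (1−δ):
11 ≥ 16(1−δ^3) + 4δ^3, so 12·δ^3 ≥ 5 and δ^3 ≥ 5/12.
δ ≥ (5/12)^(1/3) ≈ 0.747.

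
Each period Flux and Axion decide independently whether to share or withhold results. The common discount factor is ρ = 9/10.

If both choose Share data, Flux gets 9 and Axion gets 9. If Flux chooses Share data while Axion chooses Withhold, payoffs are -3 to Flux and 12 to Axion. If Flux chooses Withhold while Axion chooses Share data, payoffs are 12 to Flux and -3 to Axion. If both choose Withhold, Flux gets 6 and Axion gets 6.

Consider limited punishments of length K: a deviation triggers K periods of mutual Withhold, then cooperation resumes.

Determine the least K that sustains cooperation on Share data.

No profitable deviation requires (9−6)(ρ+…+ρ^K) ≥ 12−9, i.e. ρ+…+ρ^K ≥ 1 ≈ 1.0000.
With ρ = 9/10, the partial sums are K=1: 0.9000, K=2: 1.7100.
K = 2 is the first length at which the sum reaches 1.0000.

2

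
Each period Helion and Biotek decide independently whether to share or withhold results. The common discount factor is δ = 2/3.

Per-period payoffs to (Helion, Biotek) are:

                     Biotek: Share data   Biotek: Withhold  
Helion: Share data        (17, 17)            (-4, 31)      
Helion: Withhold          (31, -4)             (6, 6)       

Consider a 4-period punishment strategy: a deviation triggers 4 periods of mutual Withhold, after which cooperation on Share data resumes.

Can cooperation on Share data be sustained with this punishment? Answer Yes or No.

Comparing payoff streams over the 5 periods until play realigns: cooperate → 17(1+δ+…+δ^4); deviate → 31 + 6(δ+…+δ^4).
Cooperation is sustained iff (17−6)(δ+…+δ^4) ≥ 31−17.
δ+…+δ^4 = 2/3·(1−(2/3)^4)/(1−2/3) = 1.6049, and (31−17)/(17−6) = 1.2727.
1.6049 ≥ 1.2727, so cooperation is sustainable.

Yes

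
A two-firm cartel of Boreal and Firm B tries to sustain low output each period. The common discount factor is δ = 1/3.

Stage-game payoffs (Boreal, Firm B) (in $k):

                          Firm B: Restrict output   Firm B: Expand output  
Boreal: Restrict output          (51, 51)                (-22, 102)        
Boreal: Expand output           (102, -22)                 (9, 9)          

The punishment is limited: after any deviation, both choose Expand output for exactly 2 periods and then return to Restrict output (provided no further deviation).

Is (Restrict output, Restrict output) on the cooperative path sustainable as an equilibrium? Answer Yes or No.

IC: δ+…+δ^2 ≥ (102−51)/(51−9) = 17/14.
At δ = 1/3: partial sum = 0.4444 < 1.2143. Cooperation not sustainable.

No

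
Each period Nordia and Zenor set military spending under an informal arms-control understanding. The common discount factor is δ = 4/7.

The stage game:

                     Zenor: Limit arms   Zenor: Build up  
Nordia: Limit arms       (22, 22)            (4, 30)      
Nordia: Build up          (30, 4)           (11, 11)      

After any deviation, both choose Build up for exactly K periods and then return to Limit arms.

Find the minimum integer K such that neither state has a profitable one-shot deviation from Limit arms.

Need Σ_{k=1}^{K} δ^k ≥ (30−22)/(22−11) = 0.7273 at δ = 4/7.
At K = 1 the sum is 0.5714 < 0.7273; at K = 2 it is 0.8980 ≥ 0.7273.
So the minimum punishment length is K = 2.

2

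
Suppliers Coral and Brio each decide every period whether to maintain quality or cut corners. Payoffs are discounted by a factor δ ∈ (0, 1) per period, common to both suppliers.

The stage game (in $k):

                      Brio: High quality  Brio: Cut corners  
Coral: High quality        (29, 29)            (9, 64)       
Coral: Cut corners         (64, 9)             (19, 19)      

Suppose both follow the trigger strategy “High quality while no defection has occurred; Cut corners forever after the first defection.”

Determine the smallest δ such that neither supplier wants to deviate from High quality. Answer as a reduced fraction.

7/9

Under grim trigger the critical discount factor is (T−C)/(T−P) with T = 64, C = 29, P = 19.
δ* = (64−29)/(64−19) = 35/45 = 7/9.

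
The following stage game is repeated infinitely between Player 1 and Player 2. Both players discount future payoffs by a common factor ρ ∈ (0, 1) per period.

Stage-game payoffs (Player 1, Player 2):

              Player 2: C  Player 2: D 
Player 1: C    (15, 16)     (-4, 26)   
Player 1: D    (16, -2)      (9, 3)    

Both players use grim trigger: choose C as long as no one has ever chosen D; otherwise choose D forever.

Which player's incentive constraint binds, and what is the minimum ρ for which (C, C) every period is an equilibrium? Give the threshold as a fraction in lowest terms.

Player 1: cooperation gives 15 each period; deviation gives 16 once then 9 forever.
  15/(1−ρ) ≥ 16 + 9ρ/(1−ρ) ⇒ ρ ≥ 1/7.
Player 2: cooperation gives 16 each period; deviation gives 26 once then 3 forever.
  ρ ≥ 10/23.
Both must hold, so the binding constraint is Player 2's: ρ ≥ 10/23.

Player 2; ρ ≥ 10/23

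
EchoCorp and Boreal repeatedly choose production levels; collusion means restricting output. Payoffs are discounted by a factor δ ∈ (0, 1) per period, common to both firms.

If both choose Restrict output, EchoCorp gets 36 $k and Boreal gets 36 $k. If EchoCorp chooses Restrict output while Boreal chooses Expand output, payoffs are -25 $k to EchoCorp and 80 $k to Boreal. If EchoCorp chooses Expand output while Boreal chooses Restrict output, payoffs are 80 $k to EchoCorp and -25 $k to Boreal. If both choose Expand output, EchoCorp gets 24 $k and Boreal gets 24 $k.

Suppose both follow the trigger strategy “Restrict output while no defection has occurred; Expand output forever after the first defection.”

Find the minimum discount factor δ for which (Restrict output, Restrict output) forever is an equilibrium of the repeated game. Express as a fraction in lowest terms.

11/14

One-period gain from deviating is 80 − 36 = 44. The loss is 36 − 24 = 12 in every subsequent period, with present value 12·δ/(1−δ).
Deviation is unprofitable when 12·δ/(1−δ) ≥ 44, i.e. δ/(1−δ) ≥ 11/3.
Equivalently δ ≥ 44/(44+12) = 11/14.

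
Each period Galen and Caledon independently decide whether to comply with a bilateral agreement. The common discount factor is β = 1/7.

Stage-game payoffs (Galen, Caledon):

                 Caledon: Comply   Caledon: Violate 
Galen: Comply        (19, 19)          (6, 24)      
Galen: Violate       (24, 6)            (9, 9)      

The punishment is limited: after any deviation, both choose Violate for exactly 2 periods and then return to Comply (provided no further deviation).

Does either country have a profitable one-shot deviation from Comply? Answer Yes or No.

Comparing payoff streams over the 3 periods until play realigns: cooperate → 19(1+β+…+β^2); deviate → 24 + 9(β+…+β^2).
Cooperation is sustained iff (19−9)(β+…+β^2) ≥ 24−19.
β+…+β^2 = 1/7·(1−(1/7)^2)/(1−1/7) = 0.1633, and (24−19)/(19−9) = 0.5000.
0.1633 < 0.5000, so cooperation is not sustainable.

Yes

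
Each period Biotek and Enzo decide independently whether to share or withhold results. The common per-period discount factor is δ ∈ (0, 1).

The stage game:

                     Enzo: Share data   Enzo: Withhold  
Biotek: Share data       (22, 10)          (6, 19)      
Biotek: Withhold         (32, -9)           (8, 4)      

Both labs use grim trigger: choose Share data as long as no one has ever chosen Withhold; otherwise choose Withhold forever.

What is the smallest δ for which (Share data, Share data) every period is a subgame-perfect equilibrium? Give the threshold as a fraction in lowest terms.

3/5

For Biotek: deviation gain 32−22 = 10, per-period punishment loss 22−8 = 14. IC gives δ ≥ 10/24 = 5/12.
For Enzo: gain 9, loss 6 per period, so δ ≥ 9/15 = 3/5.
The tighter constraint is Enzo's, so cooperation needs δ ≥ 3/5.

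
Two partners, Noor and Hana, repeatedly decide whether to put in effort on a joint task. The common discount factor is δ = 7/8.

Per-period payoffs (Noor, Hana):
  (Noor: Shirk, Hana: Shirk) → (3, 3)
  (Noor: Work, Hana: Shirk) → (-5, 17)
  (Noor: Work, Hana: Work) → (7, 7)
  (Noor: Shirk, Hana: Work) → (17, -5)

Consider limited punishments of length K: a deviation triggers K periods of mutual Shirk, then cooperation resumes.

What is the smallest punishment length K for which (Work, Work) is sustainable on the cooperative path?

IC: δ(1−δ^K)/(1−δ) ≥ (17−7)/(7−3) = 5/2.
With δ = 7/8: need 1 − δ^K ≥ 5/2·(1−7/8)/(7/8), i.e. δ^K ≤ 0.6429.
Since (7/8)^3 = 0.6699 and (7/8)^4 = 0.5862, the smallest such K is 4.

4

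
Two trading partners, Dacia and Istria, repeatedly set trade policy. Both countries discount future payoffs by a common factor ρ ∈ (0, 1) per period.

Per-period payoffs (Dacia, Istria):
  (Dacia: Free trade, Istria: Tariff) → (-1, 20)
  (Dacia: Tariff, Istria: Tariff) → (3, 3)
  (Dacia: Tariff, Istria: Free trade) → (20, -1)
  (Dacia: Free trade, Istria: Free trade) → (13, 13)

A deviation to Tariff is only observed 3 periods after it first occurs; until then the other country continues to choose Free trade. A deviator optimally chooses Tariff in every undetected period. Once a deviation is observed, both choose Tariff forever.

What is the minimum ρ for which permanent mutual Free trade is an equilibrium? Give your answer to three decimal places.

A deviator earns 20 for 3 periods, then 3 forever; cooperating earns 13 forever. Multiplying the IC by (1−ρ):
13 ≥ 20(1−ρ^3) + 3ρ^3, so 17·ρ^3 ≥ 7 and ρ^3 ≥ 7/17.
ρ ≥ (7/17)^(1/3) ≈ 0.744.

0.744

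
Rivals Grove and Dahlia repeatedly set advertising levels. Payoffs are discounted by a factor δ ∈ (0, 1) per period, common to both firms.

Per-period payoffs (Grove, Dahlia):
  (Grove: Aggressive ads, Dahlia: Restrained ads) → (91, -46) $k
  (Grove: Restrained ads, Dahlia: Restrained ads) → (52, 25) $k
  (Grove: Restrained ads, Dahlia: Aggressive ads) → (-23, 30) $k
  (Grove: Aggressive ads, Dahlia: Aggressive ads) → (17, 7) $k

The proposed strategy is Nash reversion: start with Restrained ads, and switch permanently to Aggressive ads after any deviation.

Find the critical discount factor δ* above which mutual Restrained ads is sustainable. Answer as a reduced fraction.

Grove's threshold: (91−52)/(91−17) = 39/74.
Dahlia's threshold: (30−25)/(30−7) = 5/23.
39/74 > 5/23, so Grove binds and δ* = 39/74.

39/74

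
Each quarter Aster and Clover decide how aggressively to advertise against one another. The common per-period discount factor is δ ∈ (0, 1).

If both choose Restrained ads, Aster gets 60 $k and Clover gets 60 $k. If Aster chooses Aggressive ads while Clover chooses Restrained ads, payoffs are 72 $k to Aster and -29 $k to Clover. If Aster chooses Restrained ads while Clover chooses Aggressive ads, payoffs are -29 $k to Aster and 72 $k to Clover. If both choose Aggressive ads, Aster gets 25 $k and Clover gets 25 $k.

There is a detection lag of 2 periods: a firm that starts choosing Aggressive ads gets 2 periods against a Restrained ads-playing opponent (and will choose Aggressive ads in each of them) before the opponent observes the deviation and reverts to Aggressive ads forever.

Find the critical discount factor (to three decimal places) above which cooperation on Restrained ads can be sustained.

0.505

The best deviation is to choose Aggressive ads for all 2 undetected periods, earning 72 each, then 25 forever once detected.
Deviation value: 72(1−δ^2)/(1−δ) + 25δ^2/(1−δ); cooperation value: 60/(1−δ).
IC: 60 ≥ 72(1−δ^2) + 25δ^2 = 72 − 47δ^2.
So δ^2 ≥ 12/47, giving δ ≥ (12/47)^(1/2) ≈ 0.505.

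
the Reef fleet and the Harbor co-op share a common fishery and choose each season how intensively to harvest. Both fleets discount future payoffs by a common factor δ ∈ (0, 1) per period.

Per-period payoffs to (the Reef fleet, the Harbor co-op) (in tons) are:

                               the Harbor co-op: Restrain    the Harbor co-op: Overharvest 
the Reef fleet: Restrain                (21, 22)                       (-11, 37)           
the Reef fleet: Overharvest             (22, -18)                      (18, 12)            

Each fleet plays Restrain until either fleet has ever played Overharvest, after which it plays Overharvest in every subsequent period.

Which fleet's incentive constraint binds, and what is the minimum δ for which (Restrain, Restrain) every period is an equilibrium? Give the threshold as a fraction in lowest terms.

For the Reef fleet: deviation gain 22−21 = 1, per-period punishment loss 21−18 = 3. IC gives δ ≥ 1/4.
For the Harbor co-op: gain 15, loss 10 per period, so δ ≥ 15/25 = 3/5.
The tighter constraint is the Harbor co-op's, so cooperation needs δ ≥ 3/5.

the Harbor co-op; δ ≥ 3/5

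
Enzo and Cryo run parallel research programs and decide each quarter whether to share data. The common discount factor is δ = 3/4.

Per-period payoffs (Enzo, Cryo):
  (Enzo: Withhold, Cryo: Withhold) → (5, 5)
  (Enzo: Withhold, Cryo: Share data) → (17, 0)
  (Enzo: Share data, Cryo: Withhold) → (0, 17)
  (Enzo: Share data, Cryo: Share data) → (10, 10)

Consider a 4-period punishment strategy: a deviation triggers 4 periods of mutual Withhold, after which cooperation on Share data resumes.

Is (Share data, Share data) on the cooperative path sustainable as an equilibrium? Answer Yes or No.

Yes

A one-shot deviation gives 17 now, then 5 for 4 periods, then back to 10.
Gain from deviating: (17−10) today; loss: (10−5) in each of the next 4 periods.
No-deviation condition: (10−5)(δ+…+δ^4) ≥ 17−10, i.e. δ+…+δ^4 ≥ 7/5.
At δ = 3/4: δ+…+δ^4 = 2.0508 ≥ 1.4000.
So cooperation is sustainable.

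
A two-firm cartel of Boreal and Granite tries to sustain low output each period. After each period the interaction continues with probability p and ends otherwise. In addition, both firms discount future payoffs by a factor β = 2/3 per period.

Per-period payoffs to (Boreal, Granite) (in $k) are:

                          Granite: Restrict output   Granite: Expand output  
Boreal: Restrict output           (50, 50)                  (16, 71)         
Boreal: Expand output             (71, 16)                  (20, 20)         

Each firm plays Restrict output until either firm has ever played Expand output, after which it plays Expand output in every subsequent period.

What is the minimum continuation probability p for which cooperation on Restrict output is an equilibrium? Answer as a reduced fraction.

With continuation probability p and discount β, the effective per-period discount factor is βp.
Grim-trigger IC: βp ≥ (71−50)/(71−20) = 7/17.
So p ≥ (7/17)/(2/3) = 21/34.

21/34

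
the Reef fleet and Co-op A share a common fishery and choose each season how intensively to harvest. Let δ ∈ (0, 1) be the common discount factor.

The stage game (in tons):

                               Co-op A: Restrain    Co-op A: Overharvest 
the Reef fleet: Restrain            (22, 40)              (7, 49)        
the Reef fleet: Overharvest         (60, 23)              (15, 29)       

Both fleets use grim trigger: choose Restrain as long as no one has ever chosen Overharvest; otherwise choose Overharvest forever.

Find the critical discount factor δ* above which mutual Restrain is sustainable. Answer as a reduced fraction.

38/45

the Reef fleet: cooperation gives 22 each period; deviation gives 60 once then 15 forever.
  22/(1−δ) ≥ 60 + 15δ/(1−δ) ⇒ δ ≥ 38/45.
Co-op A: cooperation gives 40 each period; deviation gives 49 once then 29 forever.
  δ ≥ 9/20.
Both must hold, so the binding constraint is the Reef fleet's: δ ≥ 38/45.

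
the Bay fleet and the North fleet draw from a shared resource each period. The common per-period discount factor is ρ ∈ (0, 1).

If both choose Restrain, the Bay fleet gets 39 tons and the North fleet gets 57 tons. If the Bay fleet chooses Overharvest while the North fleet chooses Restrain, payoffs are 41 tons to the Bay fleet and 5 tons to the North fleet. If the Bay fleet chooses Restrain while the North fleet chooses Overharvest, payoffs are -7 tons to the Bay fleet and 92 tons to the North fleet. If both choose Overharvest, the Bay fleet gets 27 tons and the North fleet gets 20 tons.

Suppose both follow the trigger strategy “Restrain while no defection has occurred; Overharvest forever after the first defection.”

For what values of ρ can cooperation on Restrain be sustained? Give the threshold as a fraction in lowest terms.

For the Bay fleet: deviation gain 41−39 = 2, per-period punishment loss 39−27 = 12. IC gives ρ ≥ 2/14 = 1/7.
For the North fleet: gain 35, loss 37 per period, so ρ ≥ 35/72.
The tighter constraint is the North fleet's, so cooperation needs ρ ≥ 35/72.

35/72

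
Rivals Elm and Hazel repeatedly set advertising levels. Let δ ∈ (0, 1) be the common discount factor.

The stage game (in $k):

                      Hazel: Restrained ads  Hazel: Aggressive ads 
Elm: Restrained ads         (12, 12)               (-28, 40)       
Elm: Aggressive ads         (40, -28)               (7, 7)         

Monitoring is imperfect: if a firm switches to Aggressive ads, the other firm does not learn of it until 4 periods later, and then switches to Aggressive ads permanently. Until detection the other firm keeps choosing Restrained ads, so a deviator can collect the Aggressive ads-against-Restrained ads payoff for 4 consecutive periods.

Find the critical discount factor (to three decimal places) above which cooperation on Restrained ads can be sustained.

0.960

A deviator earns 40 for 4 periods, then 7 forever; cooperating earns 12 forever. Multiplying the IC by (1−δ):
12 ≥ 40(1−δ^4) + 7δ^4, so 33·δ^4 ≥ 28 and δ^4 ≥ 28/33.
δ ≥ (28/33)^(1/4) ≈ 0.960.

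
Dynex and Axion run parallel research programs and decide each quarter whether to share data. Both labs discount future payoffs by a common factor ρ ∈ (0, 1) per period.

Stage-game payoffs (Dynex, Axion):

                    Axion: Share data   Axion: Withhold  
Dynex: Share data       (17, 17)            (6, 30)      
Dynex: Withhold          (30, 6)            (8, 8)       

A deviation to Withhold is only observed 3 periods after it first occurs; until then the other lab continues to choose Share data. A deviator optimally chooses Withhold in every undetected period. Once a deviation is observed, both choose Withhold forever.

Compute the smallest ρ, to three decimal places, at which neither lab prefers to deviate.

0.839

Deviating for the 3 undetected periods gains 30−17 = 13 per period over cooperation, then loses 17−8 = 9 per period forever once punishment starts.
Gain: 13(1 + ρ + … + ρ^2); loss: 9·ρ^3/(1−ρ).
No profitable deviation ⇔ 13(1−ρ^3) ≤ 9·ρ^3, i.e. ρ^3 ≥ 13/(13+9) = 13/22.
Hence ρ ≥ (13/22)^(1/3) ≈ 0.839.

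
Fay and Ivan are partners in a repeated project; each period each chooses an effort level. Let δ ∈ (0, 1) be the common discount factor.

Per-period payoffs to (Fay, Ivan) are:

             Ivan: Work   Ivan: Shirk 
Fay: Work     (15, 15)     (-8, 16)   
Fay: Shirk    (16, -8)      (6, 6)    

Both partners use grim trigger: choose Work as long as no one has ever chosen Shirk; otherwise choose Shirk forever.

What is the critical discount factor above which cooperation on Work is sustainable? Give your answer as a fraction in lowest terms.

Cooperation forever yields 15 each period: 15/(1−δ).
Deviating yields 16 once, then 6 forever: 16 + 6δ/(1−δ).
No profitable deviation requires 15/(1−δ) ≥ 16 + 6δ/(1−δ).
Multiplying by (1−δ): 15 ≥ 16(1−δ) + 6δ = 16 − 10δ.
So 10δ ≥ 1, i.e. δ ≥ 1/10.

1/10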